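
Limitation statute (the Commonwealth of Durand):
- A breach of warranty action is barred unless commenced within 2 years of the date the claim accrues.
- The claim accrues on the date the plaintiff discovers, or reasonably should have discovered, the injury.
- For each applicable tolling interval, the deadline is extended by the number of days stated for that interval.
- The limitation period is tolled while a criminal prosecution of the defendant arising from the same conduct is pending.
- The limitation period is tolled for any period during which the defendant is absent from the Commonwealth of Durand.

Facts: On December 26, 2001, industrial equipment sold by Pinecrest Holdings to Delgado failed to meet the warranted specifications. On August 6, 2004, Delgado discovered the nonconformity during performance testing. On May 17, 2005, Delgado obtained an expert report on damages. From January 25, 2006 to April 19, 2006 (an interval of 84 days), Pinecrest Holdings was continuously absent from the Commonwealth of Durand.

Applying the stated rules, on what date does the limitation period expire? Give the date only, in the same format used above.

Under the discovery rule, the claim accrued on August 6, 2004, when Delgado discovered the injury — not on the December 26, 2001 date of the underlying act.
The untolled deadline — 2 years after August 6, 2004 — is August 6, 2006.
The period was tolled for 84 days by the defendant's absence from the jurisdiction (January 25, 2006 to April 19, 2006), pushing the deadline to October 29, 2006.
None of the other events listed affects the running of the period under the stated rules.

October 29, 2006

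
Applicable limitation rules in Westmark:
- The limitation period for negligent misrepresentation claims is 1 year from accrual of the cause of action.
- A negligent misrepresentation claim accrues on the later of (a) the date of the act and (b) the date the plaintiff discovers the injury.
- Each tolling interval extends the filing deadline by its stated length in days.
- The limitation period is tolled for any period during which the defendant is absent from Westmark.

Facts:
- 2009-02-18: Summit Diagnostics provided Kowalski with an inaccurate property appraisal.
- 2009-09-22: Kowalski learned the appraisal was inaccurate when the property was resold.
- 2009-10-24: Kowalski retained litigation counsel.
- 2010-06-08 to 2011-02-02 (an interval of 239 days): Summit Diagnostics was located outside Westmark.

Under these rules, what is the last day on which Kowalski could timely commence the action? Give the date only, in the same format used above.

Because discovery on 2009-09-22 post-dates the 2009-02-18 act, accrual under the later-of rule falls on 2009-09-22.
1 year from 2009-09-22 is 2010-09-22.
Because the defendant's absence from the jurisdiction ran from 2010-06-08 to 2011-02-02, the deadline is extended by 239 days to 2011-05-19.
None of the other events listed affects the running of the period under the stated rules.

2011-05-19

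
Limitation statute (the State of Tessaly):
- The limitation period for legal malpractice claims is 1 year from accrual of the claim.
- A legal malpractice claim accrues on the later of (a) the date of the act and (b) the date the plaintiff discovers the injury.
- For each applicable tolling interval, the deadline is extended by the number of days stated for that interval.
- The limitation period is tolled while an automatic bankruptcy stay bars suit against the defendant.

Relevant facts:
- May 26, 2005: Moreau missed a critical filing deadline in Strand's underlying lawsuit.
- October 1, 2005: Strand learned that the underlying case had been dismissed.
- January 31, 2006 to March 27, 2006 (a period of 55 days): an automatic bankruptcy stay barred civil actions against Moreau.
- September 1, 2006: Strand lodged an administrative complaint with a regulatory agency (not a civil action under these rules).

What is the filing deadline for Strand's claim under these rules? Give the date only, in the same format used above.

November 25, 2006

The claim accrued on October 1, 2005 — the later of the May 26, 2005 act and the October 1, 2005 discovery.
1 year from October 1, 2005 is October 1, 2006.
The period was tolled for 55 days by the automatic bankruptcy stay (January 31, 2006 to March 27, 2006), pushing the deadline to November 25, 2006.
None of the other events listed affects the running of the period under the stated rules.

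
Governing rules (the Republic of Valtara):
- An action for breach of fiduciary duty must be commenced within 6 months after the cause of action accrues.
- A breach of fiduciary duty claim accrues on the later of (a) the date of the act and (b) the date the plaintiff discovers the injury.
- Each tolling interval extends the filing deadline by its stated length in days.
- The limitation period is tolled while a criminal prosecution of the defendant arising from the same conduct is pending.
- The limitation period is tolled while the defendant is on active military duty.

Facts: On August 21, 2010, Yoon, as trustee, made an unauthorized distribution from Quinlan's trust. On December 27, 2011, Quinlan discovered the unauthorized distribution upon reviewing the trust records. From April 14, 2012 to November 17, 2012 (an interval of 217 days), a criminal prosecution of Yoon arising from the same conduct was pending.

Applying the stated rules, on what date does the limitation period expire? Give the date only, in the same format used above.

Because discovery on December 27, 2011 post-dates the August 21, 2010 act, accrual under the later-of rule falls on December 27, 2011.
The untolled deadline — 6 months after December 27, 2011 — is June 27, 2012.
The pending criminal prosecution from April 14, 2012 to November 17, 2012 tolled the period for 217 days, extending the deadline to January 30, 2013.

January 30, 2013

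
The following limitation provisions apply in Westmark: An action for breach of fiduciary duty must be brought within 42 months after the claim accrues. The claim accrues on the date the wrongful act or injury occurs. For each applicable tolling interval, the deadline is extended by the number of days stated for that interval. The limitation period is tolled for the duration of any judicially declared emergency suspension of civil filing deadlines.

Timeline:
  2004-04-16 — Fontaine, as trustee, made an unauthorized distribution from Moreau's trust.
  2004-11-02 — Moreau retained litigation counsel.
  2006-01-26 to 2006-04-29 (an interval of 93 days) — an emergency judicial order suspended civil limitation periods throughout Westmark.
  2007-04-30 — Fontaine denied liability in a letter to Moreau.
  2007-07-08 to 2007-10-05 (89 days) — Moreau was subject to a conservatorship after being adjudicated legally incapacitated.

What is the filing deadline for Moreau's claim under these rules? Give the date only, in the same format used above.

The limitation period began to run on 2004-04-16.
42 months from 2004-04-16 is 2007-10-16.
Because the emergency suspension of filing deadlines ran from 2006-01-26 to 2006-04-29, the deadline is extended by 93 days to 2008-01-17.
No stated provision tolls the period for the plaintiff's incapacity, so the interval from 2007-07-08 to 2007-10-05 has no effect on the deadline.
None of the other events listed affects the running of the period under the stated rules.

2008-01-17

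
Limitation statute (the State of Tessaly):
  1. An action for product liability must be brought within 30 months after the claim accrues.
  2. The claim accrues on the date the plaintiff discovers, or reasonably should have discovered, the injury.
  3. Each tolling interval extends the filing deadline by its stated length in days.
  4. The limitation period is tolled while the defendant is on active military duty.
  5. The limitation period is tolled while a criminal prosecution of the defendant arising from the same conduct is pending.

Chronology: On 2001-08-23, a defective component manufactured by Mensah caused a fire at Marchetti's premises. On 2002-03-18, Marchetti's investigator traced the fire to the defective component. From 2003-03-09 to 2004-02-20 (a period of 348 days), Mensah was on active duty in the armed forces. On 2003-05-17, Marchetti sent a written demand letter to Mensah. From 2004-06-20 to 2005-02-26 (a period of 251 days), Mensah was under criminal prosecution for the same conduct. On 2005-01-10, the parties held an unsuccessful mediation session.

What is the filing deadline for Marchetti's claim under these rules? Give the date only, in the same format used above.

Accrual is tied to discovery, so the period began on 2002-03-18 rather than on 2001-08-23 when the act occurred.
30 months from 2002-03-18 is 2004-09-18.
The period was tolled for 348 days by the defendant's active military service (2003-03-09 to 2004-02-20), pushing the deadline to 2005-09-01.
The pending criminal prosecution from 2004-06-20 to 2005-02-26 tolled the period for 251 days, extending the deadline to 2006-05-10.
None of the other events listed affects the running of the period under the stated rules.

2006-05-10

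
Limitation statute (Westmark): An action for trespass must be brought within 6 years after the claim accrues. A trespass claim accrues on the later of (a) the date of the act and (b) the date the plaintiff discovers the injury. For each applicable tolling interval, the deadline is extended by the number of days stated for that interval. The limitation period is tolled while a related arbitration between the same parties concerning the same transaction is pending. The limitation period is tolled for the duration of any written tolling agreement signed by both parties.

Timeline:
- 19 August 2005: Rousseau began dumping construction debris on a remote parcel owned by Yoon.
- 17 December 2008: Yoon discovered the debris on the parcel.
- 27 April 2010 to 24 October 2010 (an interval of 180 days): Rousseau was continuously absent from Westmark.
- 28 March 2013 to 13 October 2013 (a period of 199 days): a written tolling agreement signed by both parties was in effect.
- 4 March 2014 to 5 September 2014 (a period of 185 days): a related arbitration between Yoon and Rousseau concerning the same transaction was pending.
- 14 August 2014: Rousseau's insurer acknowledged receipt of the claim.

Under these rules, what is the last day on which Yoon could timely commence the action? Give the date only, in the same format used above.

Because discovery on 17 December 2008 post-dates the 19 August 2005 act, accrual under the later-of rule falls on 17 December 2008.
The untolled deadline — 6 years after 17 December 2008 — is 17 December 2014.
Because the written tolling agreement ran from 28 March 2013 to 13 October 2013, the deadline is extended by 199 days to 4 July 2015.
Because the pending related arbitration ran from 4 March 2014 to 5 September 2014, the deadline is extended by 185 days to 5 January 2016.
No stated provision tolls the period for the defendant's absence, so the interval from 27 April 2010 to 24 October 2010 has no effect on the deadline.
None of the other events listed affects the running of the period under the stated rules.

5 January 2016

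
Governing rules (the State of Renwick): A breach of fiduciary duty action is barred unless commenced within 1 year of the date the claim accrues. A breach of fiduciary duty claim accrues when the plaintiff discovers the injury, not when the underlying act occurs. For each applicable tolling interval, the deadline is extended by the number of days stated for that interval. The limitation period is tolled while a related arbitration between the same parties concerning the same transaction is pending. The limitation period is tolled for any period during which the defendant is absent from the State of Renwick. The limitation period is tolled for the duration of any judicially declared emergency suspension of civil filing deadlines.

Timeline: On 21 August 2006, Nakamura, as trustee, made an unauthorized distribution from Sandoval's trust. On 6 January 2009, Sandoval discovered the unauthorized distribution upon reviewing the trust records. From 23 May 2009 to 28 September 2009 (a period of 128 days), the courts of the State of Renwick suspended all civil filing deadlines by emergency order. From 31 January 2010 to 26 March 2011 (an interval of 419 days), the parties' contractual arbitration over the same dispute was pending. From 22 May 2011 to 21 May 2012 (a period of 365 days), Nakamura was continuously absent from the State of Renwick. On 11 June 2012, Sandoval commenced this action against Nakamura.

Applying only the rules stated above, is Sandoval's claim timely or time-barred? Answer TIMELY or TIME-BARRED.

The claim did not accrue until Sandoval discovered the injury on 6 January 2009; the 21 August 2006 act date does not start the clock under the stated rule.
Adding the 1 year base period to 6 January 2009 gives a deadline of 6 January 2010, before any tolling.
Because the emergency suspension of filing deadlines ran from 23 May 2009 to 28 September 2009, the deadline is extended by 128 days to 14 May 2010.
The period was tolled for 419 days by the pending related arbitration (31 January 2010 to 26 March 2011), pushing the deadline to 7 July 2011.
Because the defendant's absence from the jurisdiction ran from 22 May 2011 to 21 May 2012, the deadline is extended by 365 days to 6 July 2012.
Filing on 11 June 2012 beat the 6 July 2012 deadline — the action is timely.

TIMELY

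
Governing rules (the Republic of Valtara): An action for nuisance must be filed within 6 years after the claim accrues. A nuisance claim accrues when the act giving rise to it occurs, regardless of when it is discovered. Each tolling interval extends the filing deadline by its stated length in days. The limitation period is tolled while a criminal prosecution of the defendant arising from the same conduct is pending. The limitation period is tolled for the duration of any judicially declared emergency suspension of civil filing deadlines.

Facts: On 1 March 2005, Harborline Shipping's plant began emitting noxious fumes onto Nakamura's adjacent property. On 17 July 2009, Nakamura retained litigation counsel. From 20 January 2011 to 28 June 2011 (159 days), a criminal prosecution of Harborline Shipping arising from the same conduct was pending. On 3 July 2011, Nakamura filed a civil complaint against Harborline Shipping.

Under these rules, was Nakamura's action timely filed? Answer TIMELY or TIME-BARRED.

TIMELY

The claim accrued on 1 March 2005, when the wrongful act occurred.
The untolled deadline — 6 years after 1 March 2005 — is 1 March 2011.
The period was tolled for 159 days by the pending criminal prosecution (20 January 2011 to 28 June 2011), pushing the deadline to 7 August 2011.
The other events in the timeline have no effect on the limitation period under the stated rules.
Nakamura filed on 3 July 2011, before the 7 August 2011 deadline, so the action is timely.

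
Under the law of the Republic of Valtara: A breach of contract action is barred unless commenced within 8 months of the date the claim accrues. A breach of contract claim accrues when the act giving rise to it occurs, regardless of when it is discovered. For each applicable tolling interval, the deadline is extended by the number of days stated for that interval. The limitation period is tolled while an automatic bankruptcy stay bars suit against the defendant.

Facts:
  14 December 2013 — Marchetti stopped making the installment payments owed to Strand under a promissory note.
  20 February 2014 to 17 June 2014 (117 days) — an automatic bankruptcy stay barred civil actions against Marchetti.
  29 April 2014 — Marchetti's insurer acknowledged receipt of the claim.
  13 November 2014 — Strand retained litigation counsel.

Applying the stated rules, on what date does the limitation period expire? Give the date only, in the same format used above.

The claim accrued on 14 December 2013, the date of the act.
8 months from 14 December 2013 is 14 August 2014.
The automatic bankruptcy stay from 20 February 2014 to 17 June 2014 tolled the period for 117 days, extending the deadline to 9 December 2014.
None of the other events listed affects the running of the period under the stated rules.

9 December 2014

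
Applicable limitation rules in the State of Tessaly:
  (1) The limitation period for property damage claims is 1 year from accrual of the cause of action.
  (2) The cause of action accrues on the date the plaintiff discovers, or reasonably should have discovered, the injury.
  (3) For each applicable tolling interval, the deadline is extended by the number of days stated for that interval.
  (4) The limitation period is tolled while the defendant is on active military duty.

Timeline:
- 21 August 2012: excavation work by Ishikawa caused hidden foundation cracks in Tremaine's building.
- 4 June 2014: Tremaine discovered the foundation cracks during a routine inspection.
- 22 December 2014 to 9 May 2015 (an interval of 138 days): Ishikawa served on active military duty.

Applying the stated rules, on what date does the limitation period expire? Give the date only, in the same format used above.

20 October 2015

Under the discovery rule, the claim accrued on 4 June 2014, when Tremaine discovered the injury — not on the 21 August 2012 date of the underlying act.
Adding the 1 year base period to 4 June 2014 gives a deadline of 4 June 2015, before any tolling.
The period was tolled for 138 days by the defendant's active military service (22 December 2014 to 9 May 2015), pushing the deadline to 20 October 2015.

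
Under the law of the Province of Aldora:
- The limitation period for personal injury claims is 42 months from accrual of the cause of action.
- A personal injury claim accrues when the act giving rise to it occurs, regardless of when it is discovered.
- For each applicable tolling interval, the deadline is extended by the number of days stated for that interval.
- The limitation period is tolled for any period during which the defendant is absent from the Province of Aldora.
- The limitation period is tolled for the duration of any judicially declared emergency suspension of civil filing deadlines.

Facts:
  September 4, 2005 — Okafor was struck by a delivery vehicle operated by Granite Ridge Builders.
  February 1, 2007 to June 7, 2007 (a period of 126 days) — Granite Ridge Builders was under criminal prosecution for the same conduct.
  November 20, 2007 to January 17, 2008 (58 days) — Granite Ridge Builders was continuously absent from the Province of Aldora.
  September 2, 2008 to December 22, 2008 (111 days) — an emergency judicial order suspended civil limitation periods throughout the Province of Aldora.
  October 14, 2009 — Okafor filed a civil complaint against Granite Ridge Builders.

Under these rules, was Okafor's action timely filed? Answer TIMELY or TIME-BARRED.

TIME-BARRED

The claim accrued on September 4, 2005, when the wrongful act occurred.
Adding the 42 months base period to September 4, 2005 gives a deadline of March 4, 2009, before any tolling.
The defendant's absence from the jurisdiction from November 20, 2007 to January 17, 2008 tolled the period for 58 days, extending the deadline to May 1, 2009.
Because the emergency suspension of filing deadlines ran from September 2, 2008 to December 22, 2008, the deadline is extended by 111 days to August 20, 2009.
The pending criminal prosecution from February 1, 2007 to June 7, 2007 does not toll the period, because no stated rule makes a criminal prosecution a tolling event.
Okafor filed on October 14, 2009, after the August 20, 2009 deadline, so the action is time-barred.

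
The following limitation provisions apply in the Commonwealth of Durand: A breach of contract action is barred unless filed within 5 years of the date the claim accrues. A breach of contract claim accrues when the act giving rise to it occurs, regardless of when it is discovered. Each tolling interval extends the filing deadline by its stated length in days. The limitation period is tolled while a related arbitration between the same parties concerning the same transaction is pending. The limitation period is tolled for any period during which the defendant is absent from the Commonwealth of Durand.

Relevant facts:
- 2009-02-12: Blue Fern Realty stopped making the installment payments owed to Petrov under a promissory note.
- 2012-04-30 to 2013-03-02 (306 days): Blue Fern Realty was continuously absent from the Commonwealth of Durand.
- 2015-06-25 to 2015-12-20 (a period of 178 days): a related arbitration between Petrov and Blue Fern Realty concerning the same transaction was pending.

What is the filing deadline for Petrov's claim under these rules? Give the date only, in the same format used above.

The claim accrued on 2009-02-12, the date of the act.
Adding the 5 years base period to 2009-02-12 gives a deadline of 2014-02-12, before any tolling.
The defendant's absence from the jurisdiction from 2012-04-30 to 2013-03-02 tolled the period for 306 days, extending the deadline to 2014-12-15.
The pending related arbitration starting 2015-06-25 came too late — the period had run on 2014-12-15 — and so does not extend the deadline.

2014-12-15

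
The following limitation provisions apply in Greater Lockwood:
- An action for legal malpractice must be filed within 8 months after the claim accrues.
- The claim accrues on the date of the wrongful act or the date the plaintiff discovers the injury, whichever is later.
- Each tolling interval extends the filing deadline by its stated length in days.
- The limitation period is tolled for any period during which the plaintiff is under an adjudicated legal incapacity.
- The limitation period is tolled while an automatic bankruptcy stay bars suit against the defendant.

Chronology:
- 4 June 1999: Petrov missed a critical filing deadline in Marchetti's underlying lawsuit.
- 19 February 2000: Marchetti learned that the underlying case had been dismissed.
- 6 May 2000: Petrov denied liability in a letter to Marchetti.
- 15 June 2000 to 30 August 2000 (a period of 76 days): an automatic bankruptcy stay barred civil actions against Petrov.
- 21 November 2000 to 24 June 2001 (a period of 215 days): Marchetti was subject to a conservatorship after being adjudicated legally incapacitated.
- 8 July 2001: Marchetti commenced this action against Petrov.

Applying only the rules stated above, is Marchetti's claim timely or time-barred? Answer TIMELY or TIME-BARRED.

TIMELY

The claim accrued on 19 February 2000 — the later of the 4 June 1999 act and the 19 February 2000 discovery.
The untolled deadline — 8 months after 19 February 2000 — is 19 October 2000.
The automatic bankruptcy stay from 15 June 2000 to 30 August 2000 tolled the period for 76 days, extending the deadline to 3 January 2001.
The plaintiff's legal incapacity from 21 November 2000 to 24 June 2001 tolled the period for 215 days, extending the deadline to 6 August 2001.
None of the other events listed affects the running of the period under the stated rules.
The 8 July 2001 filing precedes the 6 August 2001 deadline; the claim is timely.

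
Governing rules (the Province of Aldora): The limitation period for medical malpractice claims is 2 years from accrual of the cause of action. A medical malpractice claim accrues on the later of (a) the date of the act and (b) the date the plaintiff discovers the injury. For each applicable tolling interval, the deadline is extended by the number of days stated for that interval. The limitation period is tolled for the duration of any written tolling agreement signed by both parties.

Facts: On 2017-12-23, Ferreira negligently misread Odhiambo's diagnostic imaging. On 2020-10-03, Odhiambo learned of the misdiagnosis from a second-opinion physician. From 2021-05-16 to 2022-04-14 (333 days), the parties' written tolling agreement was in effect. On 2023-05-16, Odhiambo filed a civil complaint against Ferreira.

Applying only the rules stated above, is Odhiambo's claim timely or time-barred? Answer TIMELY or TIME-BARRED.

Because discovery on 2020-10-03 post-dates the 2017-12-23 act, accrual under the later-of rule falls on 2020-10-03.
Adding the 2 years base period to 2020-10-03 gives a deadline of 2022-10-03, before any tolling.
The written tolling agreement from 2021-05-16 to 2022-04-14 tolled the period for 333 days, extending the deadline to 2023-09-01.
Odhiambo filed on 2023-05-16, before the 2023-09-01 deadline, so the action is timely.

TIMELY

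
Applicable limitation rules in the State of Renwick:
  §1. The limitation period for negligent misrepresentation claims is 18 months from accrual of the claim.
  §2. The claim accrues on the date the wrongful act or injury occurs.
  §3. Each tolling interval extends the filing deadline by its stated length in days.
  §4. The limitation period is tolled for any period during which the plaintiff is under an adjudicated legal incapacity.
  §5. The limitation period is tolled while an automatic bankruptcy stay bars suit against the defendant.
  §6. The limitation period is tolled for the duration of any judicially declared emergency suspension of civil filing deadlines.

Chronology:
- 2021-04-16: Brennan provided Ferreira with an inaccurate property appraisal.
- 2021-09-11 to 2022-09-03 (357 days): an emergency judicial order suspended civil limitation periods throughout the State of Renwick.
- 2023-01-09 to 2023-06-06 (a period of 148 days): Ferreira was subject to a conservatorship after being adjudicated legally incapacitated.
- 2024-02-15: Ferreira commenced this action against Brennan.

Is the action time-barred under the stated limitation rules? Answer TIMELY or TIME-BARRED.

The limitation period began to run on 2021-04-16.
Adding the 18 months base period to 2021-04-16 gives a deadline of 2022-10-16, before any tolling.
The emergency suspension of filing deadlines from 2021-09-11 to 2022-09-03 tolled the period for 357 days, extending the deadline to 2023-10-08.
Because the plaintiff's legal incapacity ran from 2023-01-09 to 2023-06-06, the deadline is extended by 148 days to 2024-03-04.
Filing on 2024-02-15 beat the 2024-03-04 deadline — the action is timely.

TIMELY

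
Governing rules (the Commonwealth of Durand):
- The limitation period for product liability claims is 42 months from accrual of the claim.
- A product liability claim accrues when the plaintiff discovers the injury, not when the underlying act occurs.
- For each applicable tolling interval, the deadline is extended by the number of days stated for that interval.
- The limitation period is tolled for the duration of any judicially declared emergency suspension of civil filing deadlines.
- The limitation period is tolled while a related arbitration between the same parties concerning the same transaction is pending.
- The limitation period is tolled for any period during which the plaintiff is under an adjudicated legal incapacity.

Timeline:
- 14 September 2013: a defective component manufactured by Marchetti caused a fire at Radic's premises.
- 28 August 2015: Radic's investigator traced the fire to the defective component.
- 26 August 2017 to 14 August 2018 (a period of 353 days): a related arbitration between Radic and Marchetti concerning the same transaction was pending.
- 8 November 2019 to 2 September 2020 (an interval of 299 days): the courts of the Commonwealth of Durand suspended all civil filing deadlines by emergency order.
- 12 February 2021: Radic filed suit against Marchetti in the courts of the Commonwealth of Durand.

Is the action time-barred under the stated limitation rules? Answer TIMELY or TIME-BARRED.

TIME-BARRED

The claim did not accrue until Radic discovered the injury on 28 August 2015; the 14 September 2013 act date does not start the clock under the stated rule.
The untolled deadline — 42 months after 28 August 2015 — is 28 February 2019.
Because the pending related arbitration ran from 26 August 2017 to 14 August 2018, the deadline is extended by 353 days to 16 February 2020.
The emergency suspension of filing deadlines from 8 November 2019 to 2 September 2020 tolled the period for 299 days, extending the deadline to 11 December 2020.
Radic filed on 12 February 2021, after the 11 December 2020 deadline, so the action is time-barred.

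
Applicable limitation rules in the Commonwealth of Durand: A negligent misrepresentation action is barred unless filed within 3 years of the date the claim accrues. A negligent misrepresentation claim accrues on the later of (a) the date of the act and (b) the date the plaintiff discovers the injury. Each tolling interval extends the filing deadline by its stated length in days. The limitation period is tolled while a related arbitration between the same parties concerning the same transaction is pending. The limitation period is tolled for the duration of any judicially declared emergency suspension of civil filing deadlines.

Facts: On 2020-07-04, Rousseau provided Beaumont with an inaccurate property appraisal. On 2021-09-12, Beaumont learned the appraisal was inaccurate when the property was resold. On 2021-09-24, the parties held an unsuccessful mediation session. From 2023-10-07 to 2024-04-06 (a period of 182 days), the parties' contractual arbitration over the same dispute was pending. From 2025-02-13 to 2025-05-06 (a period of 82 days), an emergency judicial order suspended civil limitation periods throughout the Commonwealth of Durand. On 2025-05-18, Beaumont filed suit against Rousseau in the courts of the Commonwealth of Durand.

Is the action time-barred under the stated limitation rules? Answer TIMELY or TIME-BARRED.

TIMELY

Taking the later of the act (2020-07-04) and discovery (2021-09-12), the claim accrued on 2021-09-12.
The untolled deadline — 3 years after 2021-09-12 — is 2024-09-12.
Because the pending related arbitration ran from 2023-10-07 to 2024-04-06, the deadline is extended by 182 days to 2025-03-13.
Because the emergency suspension of filing deadlines ran from 2025-02-13 to 2025-05-06, the deadline is extended by 82 days to 2025-06-03.
Nothing else in the chronology tolls or restarts the period.
Beaumont filed on 2025-05-18, before the 2025-06-03 deadline, so the action is timely.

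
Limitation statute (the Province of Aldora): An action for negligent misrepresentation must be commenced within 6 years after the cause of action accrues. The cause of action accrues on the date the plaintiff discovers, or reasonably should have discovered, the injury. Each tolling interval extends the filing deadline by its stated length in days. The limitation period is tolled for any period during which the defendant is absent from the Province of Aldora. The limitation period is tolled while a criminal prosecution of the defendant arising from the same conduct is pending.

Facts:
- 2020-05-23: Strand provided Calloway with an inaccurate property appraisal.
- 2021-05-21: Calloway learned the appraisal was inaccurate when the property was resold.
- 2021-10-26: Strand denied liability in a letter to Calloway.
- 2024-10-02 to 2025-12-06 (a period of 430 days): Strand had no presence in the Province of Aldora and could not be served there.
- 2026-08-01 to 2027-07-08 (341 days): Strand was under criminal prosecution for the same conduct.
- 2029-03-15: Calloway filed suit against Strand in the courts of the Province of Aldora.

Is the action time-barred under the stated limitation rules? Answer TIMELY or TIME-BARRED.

TIMELY

Under the discovery rule, the claim accrued on 2021-05-21, when Calloway discovered the injury — not on the 2020-05-23 date of the underlying act.
The untolled deadline — 6 years after 2021-05-21 — is 2027-05-21.
The defendant's absence from the jurisdiction from 2024-10-02 to 2025-12-06 tolled the period for 430 days, extending the deadline to 2028-07-24.
Because the pending criminal prosecution ran from 2026-08-01 to 2027-07-08, the deadline is extended by 341 days to 2029-06-30.
None of the other events listed affects the running of the period under the stated rules.
Calloway filed on 2029-03-15, before the 2029-06-30 deadline, so the action is timely.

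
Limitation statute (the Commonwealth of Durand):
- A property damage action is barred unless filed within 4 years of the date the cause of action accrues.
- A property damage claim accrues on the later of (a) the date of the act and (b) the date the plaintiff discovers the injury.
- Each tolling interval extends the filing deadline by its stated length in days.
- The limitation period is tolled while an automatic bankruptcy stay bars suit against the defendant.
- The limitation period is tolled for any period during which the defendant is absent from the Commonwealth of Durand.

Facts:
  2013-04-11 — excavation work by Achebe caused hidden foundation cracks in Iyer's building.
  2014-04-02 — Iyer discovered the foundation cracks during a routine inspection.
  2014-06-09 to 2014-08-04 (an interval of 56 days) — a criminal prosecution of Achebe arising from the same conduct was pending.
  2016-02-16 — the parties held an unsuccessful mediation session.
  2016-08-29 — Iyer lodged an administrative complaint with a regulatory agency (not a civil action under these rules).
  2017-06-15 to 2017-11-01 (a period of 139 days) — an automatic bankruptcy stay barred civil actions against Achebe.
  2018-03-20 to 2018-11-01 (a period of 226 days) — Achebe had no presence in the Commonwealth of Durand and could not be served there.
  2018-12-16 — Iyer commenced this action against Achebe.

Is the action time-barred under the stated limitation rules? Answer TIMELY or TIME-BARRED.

Because discovery on 2014-04-02 post-dates the 2013-04-11 act, accrual under the later-of rule falls on 2014-04-02.
Adding the 4 years base period to 2014-04-02 gives a deadline of 2018-04-02, before any tolling.
Because the automatic bankruptcy stay ran from 2017-06-15 to 2017-11-01, the deadline is extended by 139 days to 2018-08-19.
The period was tolled for 226 days by the defendant's absence from the jurisdiction (2018-03-20 to 2018-11-01), pushing the deadline to 2019-04-02.
Although a criminal prosecution ran from 2014-06-09 to 2014-08-04, the stated rules do not make that a tolling event, so it is disregarded.
The other events in the timeline have no effect on the limitation period under the stated rules.
The 2018-12-16 filing precedes the 2019-04-02 deadline; the claim is timely.

TIMELY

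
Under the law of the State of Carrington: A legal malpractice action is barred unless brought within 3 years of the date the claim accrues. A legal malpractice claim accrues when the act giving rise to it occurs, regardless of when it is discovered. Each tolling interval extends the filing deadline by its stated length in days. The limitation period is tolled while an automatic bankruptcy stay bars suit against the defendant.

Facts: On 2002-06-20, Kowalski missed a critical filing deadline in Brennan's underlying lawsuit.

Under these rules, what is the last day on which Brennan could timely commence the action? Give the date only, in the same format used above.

2005-06-20

The limitation period began to run on 2002-06-20.
3 years from 2002-06-20 is 2005-06-20.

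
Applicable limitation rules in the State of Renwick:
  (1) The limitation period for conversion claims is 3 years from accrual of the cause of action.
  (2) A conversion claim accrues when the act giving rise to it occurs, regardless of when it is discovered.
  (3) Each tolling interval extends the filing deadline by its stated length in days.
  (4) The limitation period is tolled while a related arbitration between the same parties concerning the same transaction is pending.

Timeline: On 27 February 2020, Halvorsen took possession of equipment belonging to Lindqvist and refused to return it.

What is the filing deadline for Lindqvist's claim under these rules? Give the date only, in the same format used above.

27 February 2023

The limitation period began to run on 27 February 2020.
The untolled deadline — 3 years after 27 February 2020 — is 27 February 2023.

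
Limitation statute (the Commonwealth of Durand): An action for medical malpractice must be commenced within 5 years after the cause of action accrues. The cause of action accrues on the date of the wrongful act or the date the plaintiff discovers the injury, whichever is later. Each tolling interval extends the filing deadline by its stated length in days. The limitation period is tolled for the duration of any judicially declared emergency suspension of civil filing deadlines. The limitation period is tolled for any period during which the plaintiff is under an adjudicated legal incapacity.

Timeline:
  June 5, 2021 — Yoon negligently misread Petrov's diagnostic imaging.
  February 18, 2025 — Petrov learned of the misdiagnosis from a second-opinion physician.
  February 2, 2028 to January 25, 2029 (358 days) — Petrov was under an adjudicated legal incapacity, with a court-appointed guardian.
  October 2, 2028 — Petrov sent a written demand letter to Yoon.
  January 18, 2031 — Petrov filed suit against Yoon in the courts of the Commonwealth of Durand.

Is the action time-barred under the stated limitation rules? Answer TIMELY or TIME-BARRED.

Taking the later of the act (June 5, 2021) and discovery (February 18, 2025), the claim accrued on February 18, 2025.
The untolled deadline — 5 years after February 18, 2025 — is February 18, 2030.
Because the plaintiff's legal incapacity ran from February 2, 2028 to January 25, 2029, the deadline is extended by 358 days to February 11, 2031.
None of the other events listed affects the running of the period under the stated rules.
Filing on January 18, 2031 beat the February 11, 2031 deadline — the action is timely.

TIMELY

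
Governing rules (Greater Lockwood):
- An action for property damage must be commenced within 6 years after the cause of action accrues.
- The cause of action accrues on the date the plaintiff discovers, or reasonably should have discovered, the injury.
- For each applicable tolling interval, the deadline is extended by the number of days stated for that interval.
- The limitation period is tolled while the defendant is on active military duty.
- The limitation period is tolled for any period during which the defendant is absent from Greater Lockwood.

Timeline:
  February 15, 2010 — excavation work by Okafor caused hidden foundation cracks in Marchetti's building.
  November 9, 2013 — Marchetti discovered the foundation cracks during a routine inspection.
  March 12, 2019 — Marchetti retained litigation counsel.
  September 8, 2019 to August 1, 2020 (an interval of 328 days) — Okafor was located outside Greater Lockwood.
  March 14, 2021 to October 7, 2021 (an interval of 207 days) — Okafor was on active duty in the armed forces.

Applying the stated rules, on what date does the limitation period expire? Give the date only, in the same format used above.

October 2, 2020

The claim did not accrue until Marchetti discovered the injury on November 9, 2013; the February 15, 2010 act date does not start the clock under the stated rule.
The untolled deadline — 6 years after November 9, 2013 — is November 9, 2019.
The defendant's absence from the jurisdiction from September 8, 2019 to August 1, 2020 tolled the period for 328 days, extending the deadline to October 2, 2020.
The defendant's active military service starting March 14, 2021 came too late — the period had run on October 2, 2020 — and so does not extend the deadline.
The other events in the timeline have no effect on the limitation period under the stated rules.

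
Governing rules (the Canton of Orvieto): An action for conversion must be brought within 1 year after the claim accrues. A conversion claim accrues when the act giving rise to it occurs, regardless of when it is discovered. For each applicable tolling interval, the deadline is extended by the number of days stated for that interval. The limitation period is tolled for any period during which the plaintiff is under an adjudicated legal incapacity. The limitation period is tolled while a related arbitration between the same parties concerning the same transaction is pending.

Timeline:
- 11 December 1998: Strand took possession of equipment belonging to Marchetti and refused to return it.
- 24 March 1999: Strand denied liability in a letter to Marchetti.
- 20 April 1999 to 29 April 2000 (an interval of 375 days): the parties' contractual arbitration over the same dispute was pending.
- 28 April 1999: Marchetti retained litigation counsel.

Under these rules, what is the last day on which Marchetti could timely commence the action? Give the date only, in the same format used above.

20 December 2000

The claim accrued on 11 December 1998, when the wrongful act occurred.
The untolled deadline — 1 year after 11 December 1998 — is 11 December 1999.
The pending related arbitration from 20 April 1999 to 29 April 2000 tolled the period for 375 days, extending the deadline to 20 December 2000.
The other events in the timeline have no effect on the limitation period under the stated rules.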